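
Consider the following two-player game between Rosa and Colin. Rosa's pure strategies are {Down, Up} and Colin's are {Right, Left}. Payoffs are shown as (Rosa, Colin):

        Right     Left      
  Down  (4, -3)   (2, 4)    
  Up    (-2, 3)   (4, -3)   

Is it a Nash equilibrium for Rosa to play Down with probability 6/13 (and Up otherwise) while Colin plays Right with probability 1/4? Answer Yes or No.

Check Colin's indifference given Rosa's mix p = 6/13:
  payoff from Right = 3/13; payoff from Left = 3/13 — equal.
Check Rosa's indifference given Colin's mix q = 1/4:
  payoff from Down = 5/2; payoff from Up = 5/2 — equal.
Both players are indifferent, so neither can profitably deviate.

Yes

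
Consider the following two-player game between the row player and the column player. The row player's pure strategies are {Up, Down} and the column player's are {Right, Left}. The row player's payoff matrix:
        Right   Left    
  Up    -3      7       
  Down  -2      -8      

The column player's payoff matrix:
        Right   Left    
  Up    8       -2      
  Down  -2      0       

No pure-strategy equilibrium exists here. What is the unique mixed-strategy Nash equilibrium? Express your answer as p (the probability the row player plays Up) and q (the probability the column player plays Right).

p = 1/6, q = 15/16

The row player's mix must leave the column player indifferent between Right and Left.
  the column player's expected payoff from Right: p·8 + (1−p)·(-2) = 10p - 2
  the column player's expected payoff from Left: p·(-2) + (1−p)·0 = -2p
  10p - 2 = -2p  ⇒  12p = 2  ⇒  p = 1/6.
The column player's mix must leave the row player indifferent between Up and Down.
  the row player's expected payoff from Up: q·(-3) + (1−q)·7 = -10q + 7
  the row player's expected payoff from Down: q·(-2) + (1−q)·(-8) = 6q - 8
  -10q + 7 = 6q - 8  ⇒  -16q = -15  ⇒  q = 15/16.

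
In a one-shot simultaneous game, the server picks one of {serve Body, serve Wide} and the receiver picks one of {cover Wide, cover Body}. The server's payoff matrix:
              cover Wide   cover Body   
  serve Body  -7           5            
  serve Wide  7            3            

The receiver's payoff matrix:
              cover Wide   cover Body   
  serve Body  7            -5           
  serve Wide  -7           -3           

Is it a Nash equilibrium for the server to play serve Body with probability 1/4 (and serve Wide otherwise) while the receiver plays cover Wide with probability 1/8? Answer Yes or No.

Yes

Check the receiver's indifference given the server's mix p = 1/4:
  payoff from cover Wide = -7/2; payoff from cover Body = -7/2 — equal.
Check the server's indifference given the receiver's mix q = 1/8:
  payoff from serve Body = 7/2; payoff from serve Wide = 7/2 — equal.
Both players are indifferent, so neither can profitably deviate.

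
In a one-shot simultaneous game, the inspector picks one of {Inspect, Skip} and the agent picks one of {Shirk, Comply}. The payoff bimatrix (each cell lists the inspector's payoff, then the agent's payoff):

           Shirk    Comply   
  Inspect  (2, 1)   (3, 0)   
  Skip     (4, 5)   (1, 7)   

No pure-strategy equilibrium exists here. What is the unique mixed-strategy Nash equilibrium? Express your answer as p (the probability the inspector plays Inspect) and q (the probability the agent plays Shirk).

In a mixed equilibrium the agent is indifferent between Shirk and Comply; this condition fixes p.
  the agent's payoff to Shirk: p·1 + (1−p)·5 = -4p + 5
  the agent's payoff to Comply: p·0 + (1−p)·7 = -7p + 7
  -4p + 5 = -7p + 7  ⇒  3p = 2  ⇒  p = 2/3.
In a mixed equilibrium the inspector is indifferent between Inspect and Skip; this condition fixes q.
  the inspector's payoff from Inspect: q·2 + (1−q)·3 = -q + 3
  the inspector's payoff from Skip: q·4 + (1−q)·1 = 3q + 1
  -q + 3 = 3q + 1  ⇒  -4q = -2  ⇒  q = 1/2.

p = 2/3, q = 1/2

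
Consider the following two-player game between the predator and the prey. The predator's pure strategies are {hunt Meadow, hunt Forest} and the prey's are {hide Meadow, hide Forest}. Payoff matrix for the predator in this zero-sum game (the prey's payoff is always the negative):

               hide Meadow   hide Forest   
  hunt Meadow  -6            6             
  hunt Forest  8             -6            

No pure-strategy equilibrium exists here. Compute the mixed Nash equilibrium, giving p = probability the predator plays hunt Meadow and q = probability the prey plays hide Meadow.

p = 7/13, q = 6/13

The prey's indifference between hide Meadow and hide Forest determines the predator's mixing probability p:
  the prey's expected payoff from hide Meadow: p·6 + (1−p)·(-8) = 14p - 8
  the prey's expected payoff from hide Forest: p·(-6) + (1−p)·6 = -12p + 6
  14p - 8 = -12p + 6  ⇒  26p = 14  ⇒  p = 7/13.
In a mixed equilibrium the predator is indifferent between hunt Meadow and hunt Forest; this condition fixes q.
  the predator's payoff to hunt Meadow: q·(-6) + (1−q)·6 = -12q + 6
  the predator's payoff to hunt Forest: q·8 + (1−q)·(-6) = 14q - 6
  -12q + 6 = 14q - 6  ⇒  -26q = -12  ⇒  q = 6/13.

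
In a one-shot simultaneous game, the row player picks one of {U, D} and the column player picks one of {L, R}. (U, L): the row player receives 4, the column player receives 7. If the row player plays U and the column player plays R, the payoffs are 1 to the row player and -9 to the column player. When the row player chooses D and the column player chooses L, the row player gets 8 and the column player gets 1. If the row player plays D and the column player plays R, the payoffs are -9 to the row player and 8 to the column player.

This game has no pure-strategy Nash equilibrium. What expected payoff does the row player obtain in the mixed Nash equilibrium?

22/7

In a mixed equilibrium the row player is indifferent between U and D; this condition fixes q.
  the row player's expected payoff from U: q·4 + (1−q)·1 = 3q + 1
  the row player's expected payoff from D: q·8 + (1−q)·(-9) = 17q - 9
  3q + 1 = 17q - 9  ⇒  -14q = -10  ⇒  q = 5/7.
At equilibrium the row player is indifferent across rows, so the row player's payoff equals the payoff from U: (5/7)·4 + (2/7)·1 = 22/7.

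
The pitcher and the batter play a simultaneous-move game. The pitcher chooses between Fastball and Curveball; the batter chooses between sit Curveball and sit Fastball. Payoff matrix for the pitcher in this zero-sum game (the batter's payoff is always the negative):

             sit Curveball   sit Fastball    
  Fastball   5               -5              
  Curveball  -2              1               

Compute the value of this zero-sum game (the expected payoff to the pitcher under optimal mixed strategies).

v = -5/13

The batter's mix must leave the pitcher indifferent between Fastball and Curveball.
  the pitcher's expected payoff from Fastball: q·5 + (1−q)·(-5) = 10q - 5
  the pitcher's expected payoff from Curveball: q·(-2) + (1−q)·1 = -3q + 1
  10q - 5 = -3q + 1  ⇒  13q = 6  ⇒  q = 6/13.
The value is the pitcher's expected payoff against this mix (using Fastball): (6/13)·5 + (7/13)·(-5) = -5/13.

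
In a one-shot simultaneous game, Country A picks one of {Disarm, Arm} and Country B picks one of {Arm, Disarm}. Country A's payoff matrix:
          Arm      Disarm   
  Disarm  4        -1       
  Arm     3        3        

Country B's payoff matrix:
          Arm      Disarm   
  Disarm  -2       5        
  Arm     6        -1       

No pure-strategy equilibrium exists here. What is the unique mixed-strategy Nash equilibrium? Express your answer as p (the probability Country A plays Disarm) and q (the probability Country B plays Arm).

p = 1/2, q = 4/5

Country B's indifference between Arm and Disarm determines Country A's mixing probability p:
  Country B's payoff to Arm: p·(-2) + (1−p)·6 = -8p + 6
  Country B's payoff to Disarm: p·5 + (1−p)·(-1) = 6p - 1
  -8p + 6 = 6p - 1  ⇒  -14p = -7  ⇒  p = 1/2.
Country B's mix must leave Country A indifferent between Disarm and Arm.
  Country A's expected payoff from Disarm: q·4 + (1−q)·(-1) = 5q - 1
  Country A's expected payoff from Arm: q·3 + (1−q)·3 = 3
  5q - 1 = 3  ⇒  5q = 4  ⇒  q = 4/5.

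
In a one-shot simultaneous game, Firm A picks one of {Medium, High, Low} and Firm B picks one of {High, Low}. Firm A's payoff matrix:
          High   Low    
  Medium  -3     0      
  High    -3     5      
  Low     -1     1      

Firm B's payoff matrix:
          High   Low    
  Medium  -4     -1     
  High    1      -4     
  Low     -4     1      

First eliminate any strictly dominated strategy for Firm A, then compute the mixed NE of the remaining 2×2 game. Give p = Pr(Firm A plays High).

Firm A's strategy Medium is strictly dominated by Low: -1 > -3 and 1 > 0. Eliminate Medium.
Firm A's mix must leave Firm B indifferent between High and Low.
  Firm B's payoff to High: p·1 + (1−p)·(-4) = 5p - 4
  Firm B's payoff to Low: p·(-4) + (1−p)·1 = -5p + 1
  5p - 4 = -5p + 1  ⇒  10p = 5  ⇒  p = 1/2.

p = 1/2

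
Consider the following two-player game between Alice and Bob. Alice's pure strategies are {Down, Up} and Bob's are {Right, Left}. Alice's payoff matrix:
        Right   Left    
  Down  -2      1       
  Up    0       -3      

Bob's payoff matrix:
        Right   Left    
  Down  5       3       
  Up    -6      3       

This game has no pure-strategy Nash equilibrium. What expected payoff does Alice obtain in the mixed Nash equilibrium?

-1

Bob's mix must leave Alice indifferent between Down and Up.
  Alice's payoff to Down: q·(-2) + (1−q)·1 = -3q + 1
  Alice's payoff to Up: q·0 + (1−q)·(-3) = 3q - 3
  -3q + 1 = 3q - 3  ⇒  -6q = -4  ⇒  q = 2/3.
At equilibrium Alice is indifferent across rows, so Alice's payoff equals the payoff from Down: (2/3)·(-2) + (1/3)·1 = -1.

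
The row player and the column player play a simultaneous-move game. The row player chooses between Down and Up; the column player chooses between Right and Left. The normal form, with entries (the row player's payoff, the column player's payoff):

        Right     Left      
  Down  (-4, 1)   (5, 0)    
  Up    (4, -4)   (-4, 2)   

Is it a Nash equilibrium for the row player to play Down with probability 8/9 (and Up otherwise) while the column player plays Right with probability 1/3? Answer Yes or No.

Given the row player's mix p = 8/9, the column player's payoff from Right is 4/9 but from Left is 2/9. The column player strictly prefers Right, so the column player would not mix.
So the proposed profile is not a Nash equilibrium.

No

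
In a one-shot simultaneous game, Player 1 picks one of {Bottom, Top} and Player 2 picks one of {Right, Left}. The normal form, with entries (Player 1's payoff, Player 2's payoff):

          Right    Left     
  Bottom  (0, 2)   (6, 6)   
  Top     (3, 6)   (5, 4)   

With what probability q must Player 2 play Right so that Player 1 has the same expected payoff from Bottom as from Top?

q = 1/4

Player 1's indifference between Bottom and Top determines Player 2's mixing probability q:
  Player 1's payoff to Bottom: q·0 + (1−q)·6 = -6q + 6
  Player 1's payoff to Top: q·3 + (1−q)·5 = -2q + 5
  -6q + 6 = -2q + 5  ⇒  -4q = -1  ⇒  q = 1/4.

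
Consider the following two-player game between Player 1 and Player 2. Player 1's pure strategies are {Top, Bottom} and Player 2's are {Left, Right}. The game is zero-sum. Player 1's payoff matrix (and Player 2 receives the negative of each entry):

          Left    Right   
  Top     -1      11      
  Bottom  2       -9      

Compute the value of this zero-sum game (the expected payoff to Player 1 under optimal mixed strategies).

v = 13/23

Set Player 1's expected payoff from Top equal to that from Bottom:
  Player 1's payoff to Top: q·(-1) + (1−q)·11 = -12q + 11
  Player 1's payoff to Bottom: q·2 + (1−q)·(-9) = 11q - 9
  -12q + 11 = 11q - 9  ⇒  -23q = -20  ⇒  q = 20/23.
The value is Player 1's expected payoff against this mix (using Top): (20/23)·(-1) + (3/23)·11 = 13/23.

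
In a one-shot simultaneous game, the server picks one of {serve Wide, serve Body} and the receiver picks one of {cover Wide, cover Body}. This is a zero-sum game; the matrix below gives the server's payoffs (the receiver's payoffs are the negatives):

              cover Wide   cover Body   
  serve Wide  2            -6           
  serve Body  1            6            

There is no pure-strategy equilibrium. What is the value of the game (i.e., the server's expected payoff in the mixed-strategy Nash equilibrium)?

In a mixed equilibrium the server is indifferent between serve Wide and serve Body; this condition fixes q.
  the server's payoff from serve Wide: q·2 + (1−q)·(-6) = 8q - 6
  the server's payoff from serve Body: q·1 + (1−q)·6 = -5q + 6
  8q - 6 = -5q + 6  ⇒  13q = 12  ⇒  q = 12/13.
The value is the server's expected payoff against this mix (using serve Wide): (12/13)·2 + (1/13)·(-6) = 18/13.

v = 18/13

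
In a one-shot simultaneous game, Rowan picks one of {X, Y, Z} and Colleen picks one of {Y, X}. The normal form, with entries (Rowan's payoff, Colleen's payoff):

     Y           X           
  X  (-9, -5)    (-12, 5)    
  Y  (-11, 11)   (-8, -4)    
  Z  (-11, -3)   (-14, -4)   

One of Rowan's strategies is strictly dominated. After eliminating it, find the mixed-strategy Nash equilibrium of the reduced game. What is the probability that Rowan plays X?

Rowan's strategy Z is strictly dominated by X: -9 > -11 and -12 > -14. Eliminate Z.
Colleen's indifference between Y and X determines Rowan's mixing probability p:
  Colleen's payoff to Y: p·(-5) + (1−p)·11 = -16p + 11
  Colleen's payoff to X: p·5 + (1−p)·(-4) = 9p - 4
  -16p + 11 = 9p - 4  ⇒  -25p = -15  ⇒  p = 3/5.

p = 3/5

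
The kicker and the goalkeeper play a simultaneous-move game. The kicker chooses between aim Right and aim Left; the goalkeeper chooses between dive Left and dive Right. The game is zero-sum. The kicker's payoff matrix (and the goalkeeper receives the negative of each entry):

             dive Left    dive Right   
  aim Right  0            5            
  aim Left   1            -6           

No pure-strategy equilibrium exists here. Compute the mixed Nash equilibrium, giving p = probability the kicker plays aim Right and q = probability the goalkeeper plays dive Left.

p = 7/12, q = 11/12

In a mixed equilibrium the goalkeeper is indifferent between dive Left and dive Right; this condition fixes p.
  the goalkeeper's payoff from dive Left: p·0 + (1−p)·(-1) = p - 1
  the goalkeeper's payoff from dive Right: p·(-5) + (1−p)·6 = -11p + 6
  p - 1 = -11p + 6  ⇒  12p = 7  ⇒  p = 7/12.
Set the kicker's expected payoff from aim Right equal to that from aim Left:
  the kicker's expected payoff from aim Right: q·0 + (1−q)·5 = -5q + 5
  the kicker's expected payoff from aim Left: q·1 + (1−q)·(-6) = 7q - 6
  -5q + 5 = 7q - 6  ⇒  -12q = -11  ⇒  q = 11/12.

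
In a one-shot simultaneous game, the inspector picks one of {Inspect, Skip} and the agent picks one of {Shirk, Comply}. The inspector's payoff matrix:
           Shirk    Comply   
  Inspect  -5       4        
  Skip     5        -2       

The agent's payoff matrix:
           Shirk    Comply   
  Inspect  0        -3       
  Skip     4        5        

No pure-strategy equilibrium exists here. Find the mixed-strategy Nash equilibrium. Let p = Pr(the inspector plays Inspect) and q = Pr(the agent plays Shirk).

Set the agent's expected payoff from Shirk equal to that from Comply:
  the agent's payoff from Shirk: p·0 + (1−p)·4 = -4p + 4
  the agent's payoff from Comply: p·(-3) + (1−p)·5 = -8p + 5
  -4p + 4 = -8p + 5  ⇒  4p = 1  ⇒  p = 1/4.
Set the inspector's expected payoff from Inspect equal to that from Skip:
  the inspector's payoff from Inspect: q·(-5) + (1−q)·4 = -9q + 4
  the inspector's payoff from Skip: q·5 + (1−q)·(-2) = 7q - 2
  -9q + 4 = 7q - 2  ⇒  -16q = -6  ⇒  q = 3/8.

p = 1/4, q = 3/8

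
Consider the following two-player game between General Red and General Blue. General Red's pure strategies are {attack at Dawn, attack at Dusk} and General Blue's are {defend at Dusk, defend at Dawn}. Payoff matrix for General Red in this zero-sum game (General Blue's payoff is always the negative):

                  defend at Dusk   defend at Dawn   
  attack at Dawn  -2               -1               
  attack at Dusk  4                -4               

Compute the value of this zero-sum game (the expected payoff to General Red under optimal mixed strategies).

For General Red to be willing to mix, General Red must be indifferent between attack at Dawn and attack at Dusk, which pins down General Blue's mix.
  General Red's payoff to attack at Dawn: q·(-2) + (1−q)·(-1) = -q - 1
  General Red's payoff to attack at Dusk: q·4 + (1−q)·(-4) = 8q - 4
  -q - 1 = 8q - 4  ⇒  -9q = -3  ⇒  q = 1/3.
The value is General Red's expected payoff against this mix (using attack at Dawn): (1/3)·(-2) + (2/3)·(-1) = -4/3.

v = -4/3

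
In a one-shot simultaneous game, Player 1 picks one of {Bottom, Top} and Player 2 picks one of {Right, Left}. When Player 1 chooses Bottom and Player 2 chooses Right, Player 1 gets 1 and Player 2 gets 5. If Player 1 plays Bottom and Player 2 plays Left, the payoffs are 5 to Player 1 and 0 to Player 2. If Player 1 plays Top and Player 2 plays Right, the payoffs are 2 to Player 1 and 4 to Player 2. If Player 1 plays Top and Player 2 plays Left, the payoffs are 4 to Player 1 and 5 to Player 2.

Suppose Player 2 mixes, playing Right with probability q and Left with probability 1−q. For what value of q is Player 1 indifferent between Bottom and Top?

Player 1's indifference between Bottom and Top determines Player 2's mixing probability q:
  Player 1's payoff from Bottom: q·1 + (1−q)·5 = -4q + 5
  Player 1's payoff from Top: q·2 + (1−q)·4 = -2q + 4
  -4q + 5 = -2q + 4  ⇒  -2q = -1  ⇒  q = 1/2.

q = 1/2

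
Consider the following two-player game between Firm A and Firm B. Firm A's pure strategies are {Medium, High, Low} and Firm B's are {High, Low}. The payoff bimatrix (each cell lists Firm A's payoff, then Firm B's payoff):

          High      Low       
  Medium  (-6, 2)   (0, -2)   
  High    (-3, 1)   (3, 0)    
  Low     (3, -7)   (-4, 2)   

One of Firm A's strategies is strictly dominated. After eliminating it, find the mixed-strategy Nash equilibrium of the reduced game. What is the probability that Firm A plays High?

p = 9/10

Firm A's strategy Medium is strictly dominated by High: -3 > -6 and 3 > 0. Eliminate Medium.
In a mixed equilibrium Firm B is indifferent between High and Low; this condition fixes p.
  Firm B's expected payoff from High: p·1 + (1−p)·(-7) = 8p - 7
  Firm B's expected payoff from Low: p·0 + (1−p)·2 = -2p + 2
  8p - 7 = -2p + 2  ⇒  10p = 9  ⇒  p = 9/10.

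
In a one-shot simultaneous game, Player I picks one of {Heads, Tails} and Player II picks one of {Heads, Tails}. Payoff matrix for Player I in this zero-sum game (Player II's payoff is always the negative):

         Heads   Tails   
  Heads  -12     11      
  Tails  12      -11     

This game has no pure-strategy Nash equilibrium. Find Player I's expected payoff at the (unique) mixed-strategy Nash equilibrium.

0

Player I's indifference between Heads and Tails determines Player II's mixing probability q:
  Player I's expected payoff from Heads: q·(-12) + (1−q)·11 = -23q + 11
  Player I's expected payoff from Tails: q·12 + (1−q)·(-11) = 23q - 11
  -23q + 11 = 23q - 11  ⇒  -46q = -22  ⇒  q = 11/23.
At equilibrium Player I is indifferent across rows, so Player I's payoff equals the payoff from Heads: (11/23)·(-12) + (12/23)·11 = 0.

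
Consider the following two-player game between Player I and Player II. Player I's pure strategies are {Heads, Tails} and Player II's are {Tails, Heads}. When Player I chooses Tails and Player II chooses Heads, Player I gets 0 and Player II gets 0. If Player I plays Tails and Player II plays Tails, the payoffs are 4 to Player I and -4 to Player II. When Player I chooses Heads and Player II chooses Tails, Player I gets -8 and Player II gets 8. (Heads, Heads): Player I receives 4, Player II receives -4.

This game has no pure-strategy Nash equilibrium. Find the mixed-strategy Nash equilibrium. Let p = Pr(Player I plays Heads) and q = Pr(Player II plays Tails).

In a mixed equilibrium Player II is indifferent between Tails and Heads; this condition fixes p.
  Player II's payoff to Tails: p·8 + (1−p)·(-4) = 12p - 4
  Player II's payoff to Heads: p·(-4) + (1−p)·0 = -4p
  12p - 4 = -4p  ⇒  16p = 4  ⇒  p = 1/4.
Set Player I's expected payoff from Heads equal to that from Tails:
  Player I's payoff from Heads: q·(-8) + (1−q)·4 = -12q + 4
  Player I's payoff from Tails: q·4 + (1−q)·0 = 4q
  -12q + 4 = 4q  ⇒  -16q = -4  ⇒  q = 1/4.

p = 1/4, q = 1/4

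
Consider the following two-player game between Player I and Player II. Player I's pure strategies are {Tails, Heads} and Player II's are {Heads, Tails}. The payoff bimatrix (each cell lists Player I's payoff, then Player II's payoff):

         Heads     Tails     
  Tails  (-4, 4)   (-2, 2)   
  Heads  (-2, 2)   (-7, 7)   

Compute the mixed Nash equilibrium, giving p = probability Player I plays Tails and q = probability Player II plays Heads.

For Player II to be willing to mix, Player II must be indifferent between Heads and Tails, which pins down Player I's mix.
  Player II's expected payoff from Heads: p·4 + (1−p)·2 = 2p + 2
  Player II's expected payoff from Tails: p·2 + (1−p)·7 = -5p + 7
  2p + 2 = -5p + 7  ⇒  7p = 5  ⇒  p = 5/7.
Player I's indifference between Tails and Heads determines Player II's mixing probability q:
  Player I's payoff to Tails: q·(-4) + (1−q)·(-2) = -2q - 2
  Player I's payoff to Heads: q·(-2) + (1−q)·(-7) = 5q - 7
  -2q - 2 = 5q - 7  ⇒  -7q = -5  ⇒  q = 5/7.

p = 5/7, q = 5/7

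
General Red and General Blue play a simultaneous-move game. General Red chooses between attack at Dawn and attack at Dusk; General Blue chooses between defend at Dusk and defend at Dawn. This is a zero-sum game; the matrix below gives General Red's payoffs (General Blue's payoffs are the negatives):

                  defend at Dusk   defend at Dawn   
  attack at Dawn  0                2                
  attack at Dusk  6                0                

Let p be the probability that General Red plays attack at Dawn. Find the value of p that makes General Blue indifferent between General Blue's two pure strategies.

General Blue's indifference between defend at Dusk and defend at Dawn determines General Red's mixing probability p:
  General Blue's expected payoff from defend at Dusk: p·0 + (1−p)·(-6) = 6p - 6
  General Blue's expected payoff from defend at Dawn: p·(-2) + (1−p)·0 = -2p
  6p - 6 = -2p  ⇒  8p = 6  ⇒  p = 3/4.

p = 3/4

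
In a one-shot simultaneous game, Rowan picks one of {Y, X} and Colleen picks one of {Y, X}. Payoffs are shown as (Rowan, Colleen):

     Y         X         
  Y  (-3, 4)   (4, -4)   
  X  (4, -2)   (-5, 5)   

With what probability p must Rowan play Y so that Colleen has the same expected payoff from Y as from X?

In a mixed equilibrium Colleen is indifferent between Y and X; this condition fixes p.
  Colleen's expected payoff from Y: p·4 + (1−p)·(-2) = 6p - 2
  Colleen's expected payoff from X: p·(-4) + (1−p)·5 = -9p + 5
  6p - 2 = -9p + 5  ⇒  15p = 7  ⇒  p = 7/15.

p = 7/15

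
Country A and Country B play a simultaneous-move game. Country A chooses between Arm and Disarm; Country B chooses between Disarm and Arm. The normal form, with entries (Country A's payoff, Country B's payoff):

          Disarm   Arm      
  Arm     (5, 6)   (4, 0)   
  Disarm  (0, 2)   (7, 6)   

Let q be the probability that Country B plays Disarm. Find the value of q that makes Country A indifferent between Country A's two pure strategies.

q = 3/8

Country B's mix must leave Country A indifferent between Arm and Disarm.
  Country A's payoff from Arm: q·5 + (1−q)·4 = q + 4
  Country A's payoff from Disarm: q·0 + (1−q)·7 = -7q + 7
  q + 4 = -7q + 7  ⇒  8q = 3  ⇒  q = 3/8.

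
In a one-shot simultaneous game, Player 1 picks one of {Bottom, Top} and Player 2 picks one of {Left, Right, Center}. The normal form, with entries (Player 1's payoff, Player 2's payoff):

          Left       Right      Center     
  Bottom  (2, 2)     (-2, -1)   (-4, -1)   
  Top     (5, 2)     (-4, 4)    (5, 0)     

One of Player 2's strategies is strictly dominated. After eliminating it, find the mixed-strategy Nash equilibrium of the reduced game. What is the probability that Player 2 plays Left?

q = 2/5

Player 2's strategy Center is strictly dominated by Left: 2 > -1 and 2 > 0. Eliminate Center.
Player 1's indifference between Bottom and Top determines Player 2's mixing probability q:
  Player 1's payoff from Bottom: q·2 + (1−q)·(-2) = 4q - 2
  Player 1's payoff from Top: q·5 + (1−q)·(-4) = 9q - 4
  4q - 2 = 9q - 4  ⇒  -5q = -2  ⇒  q = 2/5.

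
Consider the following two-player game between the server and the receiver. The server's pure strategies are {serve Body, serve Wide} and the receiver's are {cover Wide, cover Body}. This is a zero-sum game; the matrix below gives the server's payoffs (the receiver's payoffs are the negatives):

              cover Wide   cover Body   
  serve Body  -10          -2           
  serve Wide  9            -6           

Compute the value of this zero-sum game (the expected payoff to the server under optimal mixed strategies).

v = -78/23

The server's indifference between serve Body and serve Wide determines the receiver's mixing probability q:
  the server's payoff to serve Body: q·(-10) + (1−q)·(-2) = -8q - 2
  the server's payoff to serve Wide: q·9 + (1−q)·(-6) = 15q - 6
  -8q - 2 = 15q - 6  ⇒  -23q = -4  ⇒  q = 4/23.
The value is the server's expected payoff against this mix (using serve Body): (4/23)·(-10) + (19/23)·(-2) = -78/23.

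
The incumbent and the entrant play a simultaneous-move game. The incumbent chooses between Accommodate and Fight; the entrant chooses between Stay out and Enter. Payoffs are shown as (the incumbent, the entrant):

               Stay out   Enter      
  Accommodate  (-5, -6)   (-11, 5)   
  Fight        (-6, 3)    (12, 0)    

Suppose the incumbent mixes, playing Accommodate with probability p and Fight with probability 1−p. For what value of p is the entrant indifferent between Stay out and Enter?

The entrant's indifference between Stay out and Enter determines the incumbent's mixing probability p:
  the entrant's expected payoff from Stay out: p·(-6) + (1−p)·3 = -9p + 3
  the entrant's expected payoff from Enter: p·5 + (1−p)·0 = 5p
  -9p + 3 = 5p  ⇒  -14p = -3  ⇒  p = 3/14.

p = 3/14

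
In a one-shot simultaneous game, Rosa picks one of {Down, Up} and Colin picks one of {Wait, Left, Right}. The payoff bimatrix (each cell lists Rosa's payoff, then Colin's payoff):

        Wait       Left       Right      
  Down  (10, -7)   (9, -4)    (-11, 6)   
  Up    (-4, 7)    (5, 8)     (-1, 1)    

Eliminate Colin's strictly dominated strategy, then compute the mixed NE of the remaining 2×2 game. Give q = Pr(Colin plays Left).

q = 5/7

Colin's strategy Wait is strictly dominated by Left: -4 > -7 and 8 > 7. Eliminate Wait.
In a mixed equilibrium Rosa is indifferent between Down and Up; this condition fixes q.
  Rosa's payoff from Down: q·9 + (1−q)·(-11) = 20q - 11
  Rosa's payoff from Up: q·5 + (1−q)·(-1) = 6q - 1
  20q - 11 = 6q - 1  ⇒  14q = 10  ⇒  q = 5/7.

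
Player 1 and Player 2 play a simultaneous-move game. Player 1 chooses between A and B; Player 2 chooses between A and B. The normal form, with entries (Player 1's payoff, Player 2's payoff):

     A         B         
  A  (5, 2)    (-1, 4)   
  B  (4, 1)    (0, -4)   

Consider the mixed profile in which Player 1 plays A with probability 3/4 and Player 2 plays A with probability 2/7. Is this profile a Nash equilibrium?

No

Given Player 1's mix p = 3/4, Player 2's payoff from A is 7/4 but from B is 2. Player 2 strictly prefers B, so Player 2 would not mix.
So the proposed profile is not a Nash equilibrium.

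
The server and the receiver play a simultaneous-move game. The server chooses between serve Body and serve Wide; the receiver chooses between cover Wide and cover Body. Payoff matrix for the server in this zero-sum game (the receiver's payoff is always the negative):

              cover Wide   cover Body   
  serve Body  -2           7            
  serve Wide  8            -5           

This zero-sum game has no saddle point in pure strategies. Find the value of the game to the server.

The receiver's mix must leave the server indifferent between serve Body and serve Wide.
  the server's payoff to serve Body: q·(-2) + (1−q)·7 = -9q + 7
  the server's payoff to serve Wide: q·8 + (1−q)·(-5) = 13q - 5
  -9q + 7 = 13q - 5  ⇒  -22q = -12  ⇒  q = 6/11.
The value is the server's expected payoff against this mix (using serve Body): (6/11)·(-2) + (5/11)·7 = 23/11.

v = 23/11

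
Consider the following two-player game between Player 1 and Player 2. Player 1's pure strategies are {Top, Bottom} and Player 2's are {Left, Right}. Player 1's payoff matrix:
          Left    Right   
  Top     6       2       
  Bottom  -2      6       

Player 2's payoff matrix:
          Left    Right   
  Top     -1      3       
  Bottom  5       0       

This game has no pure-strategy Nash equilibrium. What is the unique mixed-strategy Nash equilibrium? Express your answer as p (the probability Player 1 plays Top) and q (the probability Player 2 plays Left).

In a mixed equilibrium Player 2 is indifferent between Left and Right; this condition fixes p.
  Player 2's payoff from Left: p·(-1) + (1−p)·5 = -6p + 5
  Player 2's payoff from Right: p·3 + (1−p)·0 = 3p
  -6p + 5 = 3p  ⇒  -9p = -5  ⇒  p = 5/9.
In a mixed equilibrium Player 1 is indifferent between Top and Bottom; this condition fixes q.
  Player 1's expected payoff from Top: q·6 + (1−q)·2 = 4q + 2
  Player 1's expected payoff from Bottom: q·(-2) + (1−q)·6 = -8q + 6
  4q + 2 = -8q + 6  ⇒  12q = 4  ⇒  q = 1/3.

p = 5/9, q = 1/3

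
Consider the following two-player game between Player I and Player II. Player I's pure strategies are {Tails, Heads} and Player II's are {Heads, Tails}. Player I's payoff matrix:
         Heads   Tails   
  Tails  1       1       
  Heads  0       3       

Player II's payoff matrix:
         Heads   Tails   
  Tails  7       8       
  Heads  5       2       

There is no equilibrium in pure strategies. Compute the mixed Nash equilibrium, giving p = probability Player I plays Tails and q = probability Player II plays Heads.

p = 3/4, q = 2/3

Player II's indifference between Heads and Tails determines Player I's mixing probability p:
  Player II's payoff to Heads: p·7 + (1−p)·5 = 2p + 5
  Player II's payoff to Tails: p·8 + (1−p)·2 = 6p + 2
  2p + 5 = 6p + 2  ⇒  -4p = -3  ⇒  p = 3/4.
Player I's indifference between Tails and Heads determines Player II's mixing probability q:
  Player I's expected payoff from Tails: q·1 + (1−q)·1 = 1
  Player I's expected payoff from Heads: q·0 + (1−q)·3 = -3q + 3
  1 = -3q + 3  ⇒  3q = 2  ⇒  q = 2/3.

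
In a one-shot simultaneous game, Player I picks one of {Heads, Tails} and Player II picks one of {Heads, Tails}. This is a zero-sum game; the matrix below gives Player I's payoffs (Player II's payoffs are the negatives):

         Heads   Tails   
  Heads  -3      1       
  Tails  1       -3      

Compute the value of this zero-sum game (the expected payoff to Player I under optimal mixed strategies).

Set Player I's expected payoff from Heads equal to that from Tails:
  Player I's expected payoff from Heads: q·(-3) + (1−q)·1 = -4q + 1
  Player I's expected payoff from Tails: q·1 + (1−q)·(-3) = 4q - 3
  -4q + 1 = 4q - 3  ⇒  -8q = -4  ⇒  q = 1/2.
The value is Player I's expected payoff against this mix (using Heads): (1/2)·(-3) + (1/2)·1 = -1.

v = -1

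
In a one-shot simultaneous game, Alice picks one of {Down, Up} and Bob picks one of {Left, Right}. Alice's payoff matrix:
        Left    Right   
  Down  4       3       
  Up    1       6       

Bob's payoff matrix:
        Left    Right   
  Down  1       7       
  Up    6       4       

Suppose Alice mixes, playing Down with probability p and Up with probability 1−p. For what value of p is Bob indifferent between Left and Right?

p = 1/4

Set Bob's expected payoff from Left equal to that from Right:
  Bob's payoff from Left: p·1 + (1−p)·6 = -5p + 6
  Bob's payoff from Right: p·7 + (1−p)·4 = 3p + 4
  -5p + 6 = 3p + 4  ⇒  -8p = -2  ⇒  p = 1/4.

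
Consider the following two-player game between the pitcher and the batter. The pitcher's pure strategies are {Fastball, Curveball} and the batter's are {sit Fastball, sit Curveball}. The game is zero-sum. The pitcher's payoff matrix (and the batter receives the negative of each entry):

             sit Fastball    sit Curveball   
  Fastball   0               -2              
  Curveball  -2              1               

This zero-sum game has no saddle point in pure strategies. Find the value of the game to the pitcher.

In a mixed equilibrium the pitcher is indifferent between Fastball and Curveball; this condition fixes q.
  the pitcher's payoff to Fastball: q·0 + (1−q)·(-2) = 2q - 2
  the pitcher's payoff to Curveball: q·(-2) + (1−q)·1 = -3q + 1
  2q - 2 = -3q + 1  ⇒  5q = 3  ⇒  q = 3/5.
The value is the pitcher's expected payoff against this mix (using Fastball): (3/5)·0 + (2/5)·(-2) = -4/5.

v = -4/5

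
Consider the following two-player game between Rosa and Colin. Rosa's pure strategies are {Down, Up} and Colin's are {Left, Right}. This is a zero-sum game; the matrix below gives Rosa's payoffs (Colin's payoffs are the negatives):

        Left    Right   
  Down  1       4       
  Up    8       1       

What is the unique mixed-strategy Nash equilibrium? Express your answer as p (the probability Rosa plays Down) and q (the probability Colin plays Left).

p = 7/10, q = 3/10

In a mixed equilibrium Colin is indifferent between Left and Right; this condition fixes p.
  Colin's payoff from Left: p·(-1) + (1−p)·(-8) = 7p - 8
  Colin's payoff from Right: p·(-4) + (1−p)·(-1) = -3p - 1
  7p - 8 = -3p - 1  ⇒  10p = 7  ⇒  p = 7/10.
Colin's mix must leave Rosa indifferent between Down and Up.
  Rosa's expected payoff from Down: q·1 + (1−q)·4 = -3q + 4
  Rosa's expected payoff from Up: q·8 + (1−q)·1 = 7q + 1
  -3q + 4 = 7q + 1  ⇒  -10q = -3  ⇒  q = 3/10.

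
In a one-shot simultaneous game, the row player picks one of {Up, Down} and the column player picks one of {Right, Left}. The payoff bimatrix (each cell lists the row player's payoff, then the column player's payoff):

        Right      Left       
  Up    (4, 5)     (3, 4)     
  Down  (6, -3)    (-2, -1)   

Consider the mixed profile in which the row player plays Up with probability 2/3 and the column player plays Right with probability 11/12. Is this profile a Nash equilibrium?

Given the column player's mix q = 11/12, the row player's payoff from Up is 47/12 but from Down is 16/3. The row player strictly prefers Down, so the row player would not mix.
So the proposed profile is not a Nash equilibrium.

No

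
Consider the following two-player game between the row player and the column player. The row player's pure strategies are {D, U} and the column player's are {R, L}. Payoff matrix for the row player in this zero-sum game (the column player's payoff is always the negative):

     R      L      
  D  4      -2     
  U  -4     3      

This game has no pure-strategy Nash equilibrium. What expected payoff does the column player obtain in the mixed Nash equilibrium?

-4/13

In a mixed equilibrium the column player is indifferent between R and L; this condition fixes p.
  the column player's payoff to R: p·(-4) + (1−p)·4 = -8p + 4
  the column player's payoff to L: p·2 + (1−p)·(-3) = 5p - 3
  -8p + 4 = 5p - 3  ⇒  -13p = -7  ⇒  p = 7/13.
At equilibrium the column player is indifferent across columns, so the column player's payoff equals the payoff from R: (7/13)·(-4) + (6/13)·4 = -4/13.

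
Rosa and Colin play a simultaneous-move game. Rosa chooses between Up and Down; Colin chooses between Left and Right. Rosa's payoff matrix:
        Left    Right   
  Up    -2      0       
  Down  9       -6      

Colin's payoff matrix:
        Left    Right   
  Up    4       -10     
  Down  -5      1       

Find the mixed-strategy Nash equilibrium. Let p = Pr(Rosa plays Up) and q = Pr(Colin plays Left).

Set Colin's expected payoff from Left equal to that from Right:
  Colin's expected payoff from Left: p·4 + (1−p)·(-5) = 9p - 5
  Colin's expected payoff from Right: p·(-10) + (1−p)·1 = -11p + 1
  9p - 5 = -11p + 1  ⇒  20p = 6  ⇒  p = 3/10.
Rosa's indifference between Up and Down determines Colin's mixing probability q:
  Rosa's payoff to Up: q·(-2) + (1−q)·0 = -2q
  Rosa's payoff to Down: q·9 + (1−q)·(-6) = 15q - 6
  -2q = 15q - 6  ⇒  -17q = -6  ⇒  q = 6/17.

p = 3/10, q = 6/17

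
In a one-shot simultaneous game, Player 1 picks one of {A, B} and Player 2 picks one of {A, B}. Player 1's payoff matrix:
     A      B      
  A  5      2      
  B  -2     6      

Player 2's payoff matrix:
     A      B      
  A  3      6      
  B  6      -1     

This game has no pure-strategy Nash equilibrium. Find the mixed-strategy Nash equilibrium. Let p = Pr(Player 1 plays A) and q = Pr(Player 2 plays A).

p = 7/10, q = 4/11

Player 2's indifference between A and B determines Player 1's mixing probability p:
  Player 2's payoff from A: p·3 + (1−p)·6 = -3p + 6
  Player 2's payoff from B: p·6 + (1−p)·(-1) = 7p - 1
  -3p + 6 = 7p - 1  ⇒  -10p = -7  ⇒  p = 7/10.
Set Player 1's expected payoff from A equal to that from B:
  Player 1's expected payoff from A: q·5 + (1−q)·2 = 3q + 2
  Player 1's expected payoff from B: q·(-2) + (1−q)·6 = -8q + 6
  3q + 2 = -8q + 6  ⇒  11q = 4  ⇒  q = 4/11.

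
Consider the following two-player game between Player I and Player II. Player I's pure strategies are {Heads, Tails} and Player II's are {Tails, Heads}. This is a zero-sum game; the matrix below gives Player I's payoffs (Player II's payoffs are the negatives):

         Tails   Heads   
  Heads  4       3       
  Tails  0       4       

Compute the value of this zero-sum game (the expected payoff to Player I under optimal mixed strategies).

For Player I to be willing to mix, Player I must be indifferent between Heads and Tails, which pins down Player II's mix.
  Player I's expected payoff from Heads: q·4 + (1−q)·3 = q + 3
  Player I's expected payoff from Tails: q·0 + (1−q)·4 = -4q + 4
  q + 3 = -4q + 4  ⇒  5q = 1  ⇒  q = 1/5.
The value is Player I's expected payoff against this mix (using Heads): (1/5)·4 + (4/5)·3 = 16/5.

v = 16/5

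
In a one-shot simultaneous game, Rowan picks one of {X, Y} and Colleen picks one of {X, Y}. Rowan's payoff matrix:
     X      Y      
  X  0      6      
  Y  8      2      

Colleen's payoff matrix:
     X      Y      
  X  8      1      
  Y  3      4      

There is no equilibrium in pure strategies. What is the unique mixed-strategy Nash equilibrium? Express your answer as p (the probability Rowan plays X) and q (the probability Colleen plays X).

p = 1/8, q = 1/3

In a mixed equilibrium Colleen is indifferent between X and Y; this condition fixes p.
  Colleen's payoff from X: p·8 + (1−p)·3 = 5p + 3
  Colleen's payoff from Y: p·1 + (1−p)·4 = -3p + 4
  5p + 3 = -3p + 4  ⇒  8p = 1  ⇒  p = 1/8.
For Rowan to be willing to mix, Rowan must be indifferent between X and Y, which pins down Colleen's mix.
  Rowan's expected payoff from X: q·0 + (1−q)·6 = -6q + 6
  Rowan's expected payoff from Y: q·8 + (1−q)·2 = 6q + 2
  -6q + 6 = 6q + 2  ⇒  -12q = -4  ⇒  q = 1/3.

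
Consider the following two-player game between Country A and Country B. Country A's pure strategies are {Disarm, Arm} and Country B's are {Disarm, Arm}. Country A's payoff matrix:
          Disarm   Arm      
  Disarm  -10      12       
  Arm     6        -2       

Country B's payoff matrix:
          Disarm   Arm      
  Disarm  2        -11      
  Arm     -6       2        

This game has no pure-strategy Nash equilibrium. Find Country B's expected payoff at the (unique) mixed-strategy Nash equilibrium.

Country A's mix must leave Country B indifferent between Disarm and Arm.
  Country B's payoff from Disarm: p·2 + (1−p)·(-6) = 8p - 6
  Country B's payoff from Arm: p·(-11) + (1−p)·2 = -13p + 2
  8p - 6 = -13p + 2  ⇒  21p = 8  ⇒  p = 8/21.
At equilibrium Country B is indifferent across columns, so Country B's payoff equals the payoff from Disarm: (8/21)·2 + (13/21)·(-6) = -62/21.

-62/21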